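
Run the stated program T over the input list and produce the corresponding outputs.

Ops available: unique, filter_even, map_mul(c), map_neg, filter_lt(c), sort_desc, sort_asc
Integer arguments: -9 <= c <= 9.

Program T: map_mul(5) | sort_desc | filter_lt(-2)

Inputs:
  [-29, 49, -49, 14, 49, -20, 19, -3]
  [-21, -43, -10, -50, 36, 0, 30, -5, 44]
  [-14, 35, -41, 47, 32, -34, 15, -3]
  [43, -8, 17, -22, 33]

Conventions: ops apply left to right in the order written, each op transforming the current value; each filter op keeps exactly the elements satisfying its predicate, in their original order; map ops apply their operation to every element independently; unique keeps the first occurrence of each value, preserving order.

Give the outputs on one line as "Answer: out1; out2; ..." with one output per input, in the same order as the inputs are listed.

Execution, op by op:
  [-29, 49, -49, 14, 49, -20, 19, -3] -> [-145, 245, -245, 70, 245, -100, 95, -15] -> [245, 245, 95, 70, -15, -100, -145, -245] -> [-15, -100, -145, -245]
  [-21, -43, -10, -50, 36, 0, 30, -5, 44] -> [-105, -215, -50, -250, 180, 0, 150, -25, 220] -> [220, 180, 150, 0, -25, -50, -105, -215, -250] -> [-25, -50, -105, -215, -250]
  [-14, 35, -41, 47, 32, -34, 15, -3] -> [-70, 175, -205, 235, 160, -170, 75, -15] -> [235, 175, 160, 75, -15, -70, -170, -205] -> [-15, -70, -170, -205]
  [43, -8, 17, -22, 33] -> [215, -40, 85, -110, 165] -> [215, 165, 85, -40, -110] -> [-40, -110]

[-15, -100, -145, -245]; [-25, -50, -105, -215, -250]; [-15, -70, -170, -205]; [-40, -110]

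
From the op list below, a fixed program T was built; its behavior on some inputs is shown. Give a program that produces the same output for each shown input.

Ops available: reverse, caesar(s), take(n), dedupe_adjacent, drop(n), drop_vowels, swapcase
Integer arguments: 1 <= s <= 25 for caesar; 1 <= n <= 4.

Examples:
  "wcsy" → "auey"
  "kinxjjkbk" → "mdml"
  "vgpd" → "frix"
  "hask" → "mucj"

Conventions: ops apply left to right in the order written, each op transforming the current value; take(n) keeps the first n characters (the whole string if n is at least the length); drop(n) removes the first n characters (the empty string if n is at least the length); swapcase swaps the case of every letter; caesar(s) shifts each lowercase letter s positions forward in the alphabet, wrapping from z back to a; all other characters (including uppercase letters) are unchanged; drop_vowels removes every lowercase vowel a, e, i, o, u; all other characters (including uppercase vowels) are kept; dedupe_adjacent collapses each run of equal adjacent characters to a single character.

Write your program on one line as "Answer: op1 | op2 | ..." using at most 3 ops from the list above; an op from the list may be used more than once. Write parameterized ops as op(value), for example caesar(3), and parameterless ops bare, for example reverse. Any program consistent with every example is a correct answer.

caesar(2) | reverse | take(4)

Check, running the answer program on each example:
  "wcsy" -> "yeua" -> "auey" -> "auey"
  "kinxjjkbk" -> "mkpzllmdm" -> "mdmllzpkm" -> "mdml"
  "vgpd" -> "xirf" -> "frix" -> "frix"
  "hask" -> "jcum" -> "mucj" -> "mucj"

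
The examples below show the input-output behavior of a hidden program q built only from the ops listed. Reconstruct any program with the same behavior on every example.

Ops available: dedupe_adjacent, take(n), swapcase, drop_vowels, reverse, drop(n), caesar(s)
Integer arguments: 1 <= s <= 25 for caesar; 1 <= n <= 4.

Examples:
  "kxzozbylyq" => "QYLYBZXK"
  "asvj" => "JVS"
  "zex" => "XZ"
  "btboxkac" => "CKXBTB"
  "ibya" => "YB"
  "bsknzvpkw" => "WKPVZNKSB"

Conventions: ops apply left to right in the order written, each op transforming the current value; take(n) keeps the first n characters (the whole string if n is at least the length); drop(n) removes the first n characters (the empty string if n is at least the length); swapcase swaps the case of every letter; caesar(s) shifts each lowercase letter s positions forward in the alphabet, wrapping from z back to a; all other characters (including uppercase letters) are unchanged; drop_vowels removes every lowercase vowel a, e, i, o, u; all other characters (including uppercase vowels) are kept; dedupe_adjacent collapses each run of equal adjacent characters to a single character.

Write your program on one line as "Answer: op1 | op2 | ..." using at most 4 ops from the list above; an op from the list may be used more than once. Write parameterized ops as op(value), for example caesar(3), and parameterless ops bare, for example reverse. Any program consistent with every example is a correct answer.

drop_vowels | swapcase | dedupe_adjacent | reverse

Check, running the answer program on each example:
  "kxzozbylyq" -> "kxzzbylyq" -> "KXZZBYLYQ" -> "KXZBYLYQ" -> "QYLYBZXK"
  "asvj" -> "svj" -> "SVJ" -> "SVJ" -> "JVS"
  "zex" -> "zx" -> "ZX" -> "ZX" -> "XZ"
  "btboxkac" -> "btbxkc" -> "BTBXKC" -> "BTBXKC" -> "CKXBTB"
  "ibya" -> "by" -> "BY" -> "BY" -> "YB"
  "bsknzvpkw" -> "bsknzvpkw" -> "BSKNZVPKW" -> "BSKNZVPKW" -> "WKPVZNKSB"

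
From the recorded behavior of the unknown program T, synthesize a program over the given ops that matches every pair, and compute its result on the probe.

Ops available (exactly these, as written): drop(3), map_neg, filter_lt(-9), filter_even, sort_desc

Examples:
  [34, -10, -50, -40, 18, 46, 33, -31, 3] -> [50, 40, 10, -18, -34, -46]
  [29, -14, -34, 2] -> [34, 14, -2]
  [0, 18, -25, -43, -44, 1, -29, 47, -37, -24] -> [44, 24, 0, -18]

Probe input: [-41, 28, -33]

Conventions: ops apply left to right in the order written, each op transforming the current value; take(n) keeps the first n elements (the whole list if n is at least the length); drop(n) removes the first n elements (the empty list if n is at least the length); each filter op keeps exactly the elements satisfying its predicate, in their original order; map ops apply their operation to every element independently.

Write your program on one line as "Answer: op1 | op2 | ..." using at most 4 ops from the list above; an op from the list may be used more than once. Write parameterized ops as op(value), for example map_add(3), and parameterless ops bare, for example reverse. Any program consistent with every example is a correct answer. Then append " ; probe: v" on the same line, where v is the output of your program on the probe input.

map_neg | sort_desc | filter_even ; probe: [-28]

Check, running the answer program on each example:
  [34, -10, -50, -40, 18, 46, 33, -31, 3] -> [-34, 10, 50, 40, -18, -46, -33, 31, -3] -> [50, 40, 31, 10, -3, -18, -33, -34, -46] -> [50, 40, 10, -18, -34, -46]
  [29, -14, -34, 2] -> [-29, 14, 34, -2] -> [34, 14, -2, -29] -> [34, 14, -2]
  [0, 18, -25, -43, -44, 1, -29, 47, -37, -24] -> [0, -18, 25, 43, 44, -1, 29, -47, 37, 24] -> [44, 43, 37, 29, 25, 24, 0, -1, -18, -47] -> [44, 24, 0, -18]
  probe: [-41, 28, -33] -> [41, -28, 33] -> [41, 33, -28] -> [-28]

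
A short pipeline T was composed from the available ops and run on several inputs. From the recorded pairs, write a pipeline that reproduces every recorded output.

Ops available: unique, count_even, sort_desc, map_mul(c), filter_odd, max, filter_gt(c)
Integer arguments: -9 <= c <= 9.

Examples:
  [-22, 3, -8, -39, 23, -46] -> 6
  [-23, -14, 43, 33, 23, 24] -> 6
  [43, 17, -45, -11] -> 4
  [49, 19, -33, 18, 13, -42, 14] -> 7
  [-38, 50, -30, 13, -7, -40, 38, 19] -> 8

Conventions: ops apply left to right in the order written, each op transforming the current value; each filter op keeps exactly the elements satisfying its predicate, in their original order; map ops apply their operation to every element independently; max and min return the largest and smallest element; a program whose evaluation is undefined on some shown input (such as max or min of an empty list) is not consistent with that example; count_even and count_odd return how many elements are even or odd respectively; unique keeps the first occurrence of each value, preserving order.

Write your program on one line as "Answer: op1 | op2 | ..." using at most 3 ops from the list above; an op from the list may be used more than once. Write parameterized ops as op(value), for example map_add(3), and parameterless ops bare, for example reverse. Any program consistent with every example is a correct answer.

map_mul(6) | sort_desc | count_even

Check, running the answer program on each example:
  [-22, 3, -8, -39, 23, -46] -> [-132, 18, -48, -234, 138, -276] -> [138, 18, -48, -132, -234, -276] -> 6
  [-23, -14, 43, 33, 23, 24] -> [-138, -84, 258, 198, 138, 144] -> [258, 198, 144, 138, -84, -138] -> 6
  [43, 17, -45, -11] -> [258, 102, -270, -66] -> [258, 102, -66, -270] -> 4
  [49, 19, -33, 18, 13, -42, 14] -> [294, 114, -198, 108, 78, -252, 84] -> [294, 114, 108, 84, 78, -198, -252] -> 7
  [-38, 50, -30, 13, -7, -40, 38, 19] -> [-228, 300, -180, 78, -42, -240, 228, 114] -> [300, 228, 114, 78, -42, -180, -228, -240] -> 8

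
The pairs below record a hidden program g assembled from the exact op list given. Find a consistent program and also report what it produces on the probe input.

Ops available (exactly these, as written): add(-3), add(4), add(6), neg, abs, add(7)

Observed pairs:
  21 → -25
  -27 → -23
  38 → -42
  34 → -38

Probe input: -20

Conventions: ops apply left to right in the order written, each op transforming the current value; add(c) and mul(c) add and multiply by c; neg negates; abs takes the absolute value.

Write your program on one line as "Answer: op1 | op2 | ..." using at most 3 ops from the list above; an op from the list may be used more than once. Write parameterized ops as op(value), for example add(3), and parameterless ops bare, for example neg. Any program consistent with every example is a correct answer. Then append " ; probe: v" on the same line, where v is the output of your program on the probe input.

add(4) | abs | neg ; probe: -16

Check, running the answer program on each example:
  21 -> 25 -> 25 -> -25
  -27 -> -23 -> 23 -> -23
  38 -> 42 -> 42 -> -42
  34 -> 38 -> 38 -> -38
  probe: -20 -> -16 -> 16 -> -16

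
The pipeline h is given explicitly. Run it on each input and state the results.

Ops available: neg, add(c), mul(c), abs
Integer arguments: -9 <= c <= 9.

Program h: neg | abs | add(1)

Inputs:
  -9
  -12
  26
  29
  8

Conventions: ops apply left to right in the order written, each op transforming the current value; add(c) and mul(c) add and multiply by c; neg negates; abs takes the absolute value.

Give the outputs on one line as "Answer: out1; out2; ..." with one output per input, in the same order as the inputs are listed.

10; 13; 27; 30; 9

Execution, op by op:
  -9 -> 9 -> 9 -> 10
  -12 -> 12 -> 12 -> 13
  26 -> -26 -> 26 -> 27
  29 -> -29 -> 29 -> 30
  8 -> -8 -> 8 -> 9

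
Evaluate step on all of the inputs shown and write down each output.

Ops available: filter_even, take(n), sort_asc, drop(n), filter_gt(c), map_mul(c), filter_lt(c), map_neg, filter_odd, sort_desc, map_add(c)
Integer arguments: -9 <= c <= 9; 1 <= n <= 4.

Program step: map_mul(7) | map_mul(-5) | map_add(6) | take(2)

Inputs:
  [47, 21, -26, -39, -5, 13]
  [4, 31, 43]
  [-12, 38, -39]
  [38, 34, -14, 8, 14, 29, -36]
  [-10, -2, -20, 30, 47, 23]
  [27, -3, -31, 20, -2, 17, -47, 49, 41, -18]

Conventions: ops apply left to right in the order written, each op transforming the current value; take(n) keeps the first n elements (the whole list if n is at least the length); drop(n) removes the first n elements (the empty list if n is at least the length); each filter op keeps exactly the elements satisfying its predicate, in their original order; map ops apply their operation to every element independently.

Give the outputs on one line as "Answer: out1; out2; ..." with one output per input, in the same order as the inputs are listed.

Execution, op by op:
  [47, 21, -26, -39, -5, 13] -> [329, 147, -182, -273, -35, 91] -> [-1645, -735, 910, 1365, 175, -455] -> [-1639, -729, 916, 1371, 181, -449] -> [-1639, -729]
  [4, 31, 43] -> [28, 217, 301] -> [-140, -1085, -1505] -> [-134, -1079, -1499] -> [-134, -1079]
  [-12, 38, -39] -> [-84, 266, -273] -> [420, -1330, 1365] -> [426, -1324, 1371] -> [426, -1324]
  [38, 34, -14, 8, 14, 29, -36] -> [266, 238, -98, 56, 98, 203, -252] -> [-1330, -1190, 490, -280, -490, -1015, 1260] -> [-1324, -1184, 496, -274, -484, -1009, 1266] -> [-1324, -1184]
  [-10, -2, -20, 30, 47, 23] -> [-70, -14, -140, 210, 329, 161] -> [350, 70, 700, -1050, -1645, -805] -> [356, 76, 706, -1044, -1639, -799] -> [356, 76]
  [27, -3, -31, 20, -2, 17, -47, 49, 41, -18] -> [189, -21, -217, 140, -14, 119, -329, 343, 287, -126] -> [-945, 105, 1085, -700, 70, -595, 1645, -1715, -1435, 630] -> [-939, 111, 1091, -694, 76, -589, 1651, -1709, -1429, 636] -> [-939, 111]

[-1639, -729]; [-134, -1079]; [426, -1324]; [-1324, -1184]; [356, 76]; [-939, 111]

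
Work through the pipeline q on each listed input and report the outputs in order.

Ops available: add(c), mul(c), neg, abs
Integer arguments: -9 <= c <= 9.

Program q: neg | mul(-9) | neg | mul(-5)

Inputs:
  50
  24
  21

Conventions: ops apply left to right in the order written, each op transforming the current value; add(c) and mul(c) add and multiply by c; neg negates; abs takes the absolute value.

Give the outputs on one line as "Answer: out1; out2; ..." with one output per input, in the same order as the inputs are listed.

Execution, op by op:
  50 -> -50 -> 450 -> -450 -> 2250
  24 -> -24 -> 216 -> -216 -> 1080
  21 -> -21 -> 189 -> -189 -> 945

2250; 1080; 945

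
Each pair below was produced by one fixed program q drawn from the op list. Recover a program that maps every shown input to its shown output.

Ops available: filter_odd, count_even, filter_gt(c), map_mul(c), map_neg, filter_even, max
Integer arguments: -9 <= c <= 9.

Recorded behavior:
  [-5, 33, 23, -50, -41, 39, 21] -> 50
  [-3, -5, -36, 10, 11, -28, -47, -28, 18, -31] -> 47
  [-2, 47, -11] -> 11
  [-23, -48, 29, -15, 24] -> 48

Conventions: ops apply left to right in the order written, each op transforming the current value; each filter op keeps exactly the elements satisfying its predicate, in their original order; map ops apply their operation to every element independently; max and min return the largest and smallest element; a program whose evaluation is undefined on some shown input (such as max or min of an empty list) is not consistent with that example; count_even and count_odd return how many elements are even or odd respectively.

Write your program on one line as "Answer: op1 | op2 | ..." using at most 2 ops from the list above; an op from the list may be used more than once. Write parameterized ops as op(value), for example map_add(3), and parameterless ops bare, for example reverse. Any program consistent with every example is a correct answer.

map_neg | max

Check, running the answer program on each example:
  [-5, 33, 23, -50, -41, 39, 21] -> [5, -33, -23, 50, 41, -39, -21] -> 50
  [-3, -5, -36, 10, 11, -28, -47, -28, 18, -31] -> [3, 5, 36, -10, -11, 28, 47, 28, -18, 31] -> 47
  [-2, 47, -11] -> [2, -47, 11] -> 11
  [-23, -48, 29, -15, 24] -> [23, 48, -29, 15, -24] -> 48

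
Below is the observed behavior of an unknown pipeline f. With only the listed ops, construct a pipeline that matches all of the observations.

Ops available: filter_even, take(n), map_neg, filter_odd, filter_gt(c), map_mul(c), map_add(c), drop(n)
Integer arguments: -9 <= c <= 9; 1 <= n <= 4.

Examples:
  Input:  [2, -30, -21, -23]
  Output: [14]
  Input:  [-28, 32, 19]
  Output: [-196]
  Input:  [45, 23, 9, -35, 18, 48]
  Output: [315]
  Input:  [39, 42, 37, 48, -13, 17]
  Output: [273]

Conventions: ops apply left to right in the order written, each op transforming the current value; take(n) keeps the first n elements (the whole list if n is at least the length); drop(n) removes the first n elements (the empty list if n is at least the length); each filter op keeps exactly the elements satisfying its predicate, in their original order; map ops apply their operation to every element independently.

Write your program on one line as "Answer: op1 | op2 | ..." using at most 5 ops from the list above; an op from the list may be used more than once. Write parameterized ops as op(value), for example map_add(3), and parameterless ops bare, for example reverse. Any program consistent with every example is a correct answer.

map_neg | take(1) | map_mul(7) | map_neg

Check, running the answer program on each example:
  [2, -30, -21, -23] -> [-2, 30, 21, 23] -> [-2] -> [-14] -> [14]
  [-28, 32, 19] -> [28, -32, -19] -> [28] -> [196] -> [-196]
  [45, 23, 9, -35, 18, 48] -> [-45, -23, -9, 35, -18, -48] -> [-45] -> [-315] -> [315]
  [39, 42, 37, 48, -13, 17] -> [-39, -42, -37, -48, 13, -17] -> [-39] -> [-273] -> [273]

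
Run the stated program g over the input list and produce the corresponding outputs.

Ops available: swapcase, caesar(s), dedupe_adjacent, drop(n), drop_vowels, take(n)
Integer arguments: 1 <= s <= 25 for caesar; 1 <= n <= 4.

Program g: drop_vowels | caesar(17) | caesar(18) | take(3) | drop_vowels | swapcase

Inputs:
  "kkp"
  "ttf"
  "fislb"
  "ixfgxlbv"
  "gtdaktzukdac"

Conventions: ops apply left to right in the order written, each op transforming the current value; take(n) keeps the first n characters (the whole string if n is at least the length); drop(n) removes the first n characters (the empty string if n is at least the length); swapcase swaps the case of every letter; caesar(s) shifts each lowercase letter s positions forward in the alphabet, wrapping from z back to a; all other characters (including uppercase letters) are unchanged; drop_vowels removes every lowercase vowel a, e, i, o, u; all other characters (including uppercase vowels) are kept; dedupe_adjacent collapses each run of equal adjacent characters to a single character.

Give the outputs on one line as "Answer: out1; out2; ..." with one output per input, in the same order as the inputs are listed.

"TTY"; "CC"; "B"; "GP"; "PCM"

Execution, op by op:
  "kkp" -> "kkp" -> "bbg" -> "tty" -> "tty" -> "tty" -> "TTY"
  "ttf" -> "ttf" -> "kkw" -> "cco" -> "cco" -> "cc" -> "CC"
  "fislb" -> "fslb" -> "wjcs" -> "obuk" -> "obu" -> "b" -> "B"
  "ixfgxlbv" -> "xfgxlbv" -> "owxocsm" -> "gopguke" -> "gop" -> "gp" -> "GP"
  "gtdaktzukdac" -> "gtdktzkdc" -> "xkubkqbut" -> "pcmtcitml" -> "pcm" -> "pcm" -> "PCM"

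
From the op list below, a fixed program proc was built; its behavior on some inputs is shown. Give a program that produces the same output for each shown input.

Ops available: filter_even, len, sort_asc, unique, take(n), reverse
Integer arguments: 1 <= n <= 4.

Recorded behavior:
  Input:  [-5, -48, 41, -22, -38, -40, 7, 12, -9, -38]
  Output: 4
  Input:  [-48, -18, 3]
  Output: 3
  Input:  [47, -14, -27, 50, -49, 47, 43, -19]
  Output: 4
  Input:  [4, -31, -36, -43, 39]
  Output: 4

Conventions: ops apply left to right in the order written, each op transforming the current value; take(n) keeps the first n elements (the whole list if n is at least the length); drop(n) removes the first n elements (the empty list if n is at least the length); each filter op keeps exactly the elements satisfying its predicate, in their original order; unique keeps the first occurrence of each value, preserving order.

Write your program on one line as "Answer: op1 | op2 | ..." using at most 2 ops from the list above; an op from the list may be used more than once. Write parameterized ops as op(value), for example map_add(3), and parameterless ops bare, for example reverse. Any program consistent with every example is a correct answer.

take(4) | len

Check, running the answer program on each example:
  [-5, -48, 41, -22, -38, -40, 7, 12, -9, -38] -> [-5, -48, 41, -22] -> 4
  [-48, -18, 3] -> [-48, -18, 3] -> 3
  [47, -14, -27, 50, -49, 47, 43, -19] -> [47, -14, -27, 50] -> 4
  [4, -31, -36, -43, 39] -> [4, -31, -36, -43] -> 4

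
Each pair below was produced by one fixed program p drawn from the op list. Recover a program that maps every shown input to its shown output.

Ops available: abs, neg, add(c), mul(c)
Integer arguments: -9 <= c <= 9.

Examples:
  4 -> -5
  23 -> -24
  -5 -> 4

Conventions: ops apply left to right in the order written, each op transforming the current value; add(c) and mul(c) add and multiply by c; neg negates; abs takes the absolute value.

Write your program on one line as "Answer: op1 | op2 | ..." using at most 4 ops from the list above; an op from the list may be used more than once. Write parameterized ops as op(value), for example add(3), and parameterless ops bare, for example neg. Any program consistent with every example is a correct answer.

neg | add(-5) | add(4)

Check, running the answer program on each example:
  4 -> -4 -> -9 -> -5
  23 -> -23 -> -28 -> -24
  -5 -> 5 -> 0 -> 4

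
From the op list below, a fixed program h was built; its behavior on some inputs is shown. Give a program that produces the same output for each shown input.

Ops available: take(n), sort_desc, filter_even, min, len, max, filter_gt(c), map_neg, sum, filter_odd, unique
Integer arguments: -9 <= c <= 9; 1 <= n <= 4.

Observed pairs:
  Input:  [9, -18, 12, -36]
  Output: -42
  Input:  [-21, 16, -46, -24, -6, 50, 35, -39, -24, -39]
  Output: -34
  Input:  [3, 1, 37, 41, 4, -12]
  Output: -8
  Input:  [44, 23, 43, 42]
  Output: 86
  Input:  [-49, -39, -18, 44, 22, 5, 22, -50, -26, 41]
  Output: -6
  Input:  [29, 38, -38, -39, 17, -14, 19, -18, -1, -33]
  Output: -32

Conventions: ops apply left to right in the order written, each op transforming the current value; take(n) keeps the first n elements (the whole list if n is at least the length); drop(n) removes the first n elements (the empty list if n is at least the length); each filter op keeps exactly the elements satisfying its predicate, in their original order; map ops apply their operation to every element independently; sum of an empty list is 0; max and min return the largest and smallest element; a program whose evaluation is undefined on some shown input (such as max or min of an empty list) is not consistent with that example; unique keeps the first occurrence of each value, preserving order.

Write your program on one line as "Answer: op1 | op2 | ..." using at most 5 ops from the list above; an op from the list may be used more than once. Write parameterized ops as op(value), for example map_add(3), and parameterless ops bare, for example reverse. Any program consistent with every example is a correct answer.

map_neg | filter_even | map_neg | sort_desc | sum

Check, running the answer program on each example:
  [9, -18, 12, -36] -> [-9, 18, -12, 36] -> [18, -12, 36] -> [-18, 12, -36] -> [12, -18, -36] -> -42
  [-21, 16, -46, -24, -6, 50, 35, -39, -24, -39] -> [21, -16, 46, 24, 6, -50, -35, 39, 24, 39] -> [-16, 46, 24, 6, -50, 24] -> [16, -46, -24, -6, 50, -24] -> [50, 16, -6, -24, -24, -46] -> -34
  [3, 1, 37, 41, 4, -12] -> [-3, -1, -37, -41, -4, 12] -> [-4, 12] -> [4, -12] -> [4, -12] -> -8
  [44, 23, 43, 42] -> [-44, -23, -43, -42] -> [-44, -42] -> [44, 42] -> [44, 42] -> 86
  [-49, -39, -18, 44, 22, 5, 22, -50, -26, 41] -> [49, 39, 18, -44, -22, -5, -22, 50, 26, -41] -> [18, -44, -22, -22, 50, 26] -> [-18, 44, 22, 22, -50, -26] -> [44, 22, 22, -18, -26, -50] -> -6
  [29, 38, -38, -39, 17, -14, 19, -18, -1, -33] -> [-29, -38, 38, 39, -17, 14, -19, 18, 1, 33] -> [-38, 38, 14, 18] -> [38, -38, -14, -18] -> [38, -14, -18, -38] -> -32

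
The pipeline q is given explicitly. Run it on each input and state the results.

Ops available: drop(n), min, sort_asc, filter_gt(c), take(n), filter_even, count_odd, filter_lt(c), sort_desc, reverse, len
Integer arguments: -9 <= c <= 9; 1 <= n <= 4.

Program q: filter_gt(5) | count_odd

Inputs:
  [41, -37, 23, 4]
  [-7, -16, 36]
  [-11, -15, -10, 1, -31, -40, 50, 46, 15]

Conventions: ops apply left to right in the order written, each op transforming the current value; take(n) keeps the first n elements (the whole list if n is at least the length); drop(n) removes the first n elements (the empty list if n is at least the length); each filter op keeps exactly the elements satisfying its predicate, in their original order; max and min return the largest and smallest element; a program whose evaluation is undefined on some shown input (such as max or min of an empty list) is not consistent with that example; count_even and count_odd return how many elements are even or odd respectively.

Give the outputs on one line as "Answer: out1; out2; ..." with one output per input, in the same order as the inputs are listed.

2; 0; 1

Execution, op by op:
  [41, -37, 23, 4] -> [41, 23] -> 2
  [-7, -16, 36] -> [36] -> 0
  [-11, -15, -10, 1, -31, -40, 50, 46, 15] -> [50, 46, 15] -> 1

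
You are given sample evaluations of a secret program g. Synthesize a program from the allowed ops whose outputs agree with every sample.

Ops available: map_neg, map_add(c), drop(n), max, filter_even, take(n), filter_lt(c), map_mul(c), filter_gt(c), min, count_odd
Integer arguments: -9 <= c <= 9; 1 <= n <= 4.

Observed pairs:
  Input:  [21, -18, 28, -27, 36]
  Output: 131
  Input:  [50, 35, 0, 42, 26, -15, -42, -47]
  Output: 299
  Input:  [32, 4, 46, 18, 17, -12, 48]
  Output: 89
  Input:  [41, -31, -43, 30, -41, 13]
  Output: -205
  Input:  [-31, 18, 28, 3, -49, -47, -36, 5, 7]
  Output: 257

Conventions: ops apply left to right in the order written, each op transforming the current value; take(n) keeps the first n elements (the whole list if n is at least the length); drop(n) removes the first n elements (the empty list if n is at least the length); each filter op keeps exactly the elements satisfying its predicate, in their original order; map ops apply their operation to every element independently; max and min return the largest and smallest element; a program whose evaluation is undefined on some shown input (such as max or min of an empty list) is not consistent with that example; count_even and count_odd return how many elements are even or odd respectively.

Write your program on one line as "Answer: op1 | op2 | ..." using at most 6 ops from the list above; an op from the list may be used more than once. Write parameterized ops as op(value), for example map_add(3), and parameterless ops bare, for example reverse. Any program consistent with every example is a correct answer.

filter_even | map_mul(7) | map_add(-4) | map_add(-1) | map_neg | max

Check, running the answer program on each example:
  [21, -18, 28, -27, 36] -> [-18, 28, 36] -> [-126, 196, 252] -> [-130, 192, 248] -> [-131, 191, 247] -> [131, -191, -247] -> 131
  [50, 35, 0, 42, 26, -15, -42, -47] -> [50, 0, 42, 26, -42] -> [350, 0, 294, 182, -294] -> [346, -4, 290, 178, -298] -> [345, -5, 289, 177, -299] -> [-345, 5, -289, -177, 299] -> 299
  [32, 4, 46, 18, 17, -12, 48] -> [32, 4, 46, 18, -12, 48] -> [224, 28, 322, 126, -84, 336] -> [220, 24, 318, 122, -88, 332] -> [219, 23, 317, 121, -89, 331] -> [-219, -23, -317, -121, 89, -331] -> 89
  [41, -31, -43, 30, -41, 13] -> [30] -> [210] -> [206] -> [205] -> [-205] -> -205
  [-31, 18, 28, 3, -49, -47, -36, 5, 7] -> [18, 28, -36] -> [126, 196, -252] -> [122, 192, -256] -> [121, 191, -257] -> [-121, -191, 257] -> 257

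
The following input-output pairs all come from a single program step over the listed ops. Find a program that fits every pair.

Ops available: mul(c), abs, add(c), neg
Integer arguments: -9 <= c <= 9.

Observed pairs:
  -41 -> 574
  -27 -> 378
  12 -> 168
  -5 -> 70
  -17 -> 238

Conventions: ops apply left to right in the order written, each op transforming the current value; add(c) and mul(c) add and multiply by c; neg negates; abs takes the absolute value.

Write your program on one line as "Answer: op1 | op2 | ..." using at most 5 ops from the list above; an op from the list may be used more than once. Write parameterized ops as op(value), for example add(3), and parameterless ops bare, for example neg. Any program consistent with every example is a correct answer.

abs | neg | mul(2) | mul(-7)

Check, running the answer program on each example:
  -41 -> 41 -> -41 -> -82 -> 574
  -27 -> 27 -> -27 -> -54 -> 378
  12 -> 12 -> -12 -> -24 -> 168
  -5 -> 5 -> -5 -> -10 -> 70
  -17 -> 17 -> -17 -> -34 -> 238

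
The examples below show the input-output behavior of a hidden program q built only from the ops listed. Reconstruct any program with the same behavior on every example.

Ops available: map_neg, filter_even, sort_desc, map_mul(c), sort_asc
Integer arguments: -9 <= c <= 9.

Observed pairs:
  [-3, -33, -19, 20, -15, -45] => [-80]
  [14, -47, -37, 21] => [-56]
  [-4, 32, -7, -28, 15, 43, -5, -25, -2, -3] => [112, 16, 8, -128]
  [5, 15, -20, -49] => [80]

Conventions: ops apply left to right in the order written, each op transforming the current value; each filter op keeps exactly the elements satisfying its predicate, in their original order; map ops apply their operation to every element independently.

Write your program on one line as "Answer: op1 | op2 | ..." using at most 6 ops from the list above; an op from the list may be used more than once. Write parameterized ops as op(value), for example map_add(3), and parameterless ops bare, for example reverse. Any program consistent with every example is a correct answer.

sort_desc | filter_even | map_mul(4) | sort_asc | map_neg

Check, running the answer program on each example:
  [-3, -33, -19, 20, -15, -45] -> [20, -3, -15, -19, -33, -45] -> [20] -> [80] -> [80] -> [-80]
  [14, -47, -37, 21] -> [21, 14, -37, -47] -> [14] -> [56] -> [56] -> [-56]
  [-4, 32, -7, -28, 15, 43, -5, -25, -2, -3] -> [43, 32, 15, -2, -3, -4, -5, -7, -25, -28] -> [32, -2, -4, -28] -> [128, -8, -16, -112] -> [-112, -16, -8, 128] -> [112, 16, 8, -128]
  [5, 15, -20, -49] -> [15, 5, -20, -49] -> [-20] -> [-80] -> [-80] -> [80]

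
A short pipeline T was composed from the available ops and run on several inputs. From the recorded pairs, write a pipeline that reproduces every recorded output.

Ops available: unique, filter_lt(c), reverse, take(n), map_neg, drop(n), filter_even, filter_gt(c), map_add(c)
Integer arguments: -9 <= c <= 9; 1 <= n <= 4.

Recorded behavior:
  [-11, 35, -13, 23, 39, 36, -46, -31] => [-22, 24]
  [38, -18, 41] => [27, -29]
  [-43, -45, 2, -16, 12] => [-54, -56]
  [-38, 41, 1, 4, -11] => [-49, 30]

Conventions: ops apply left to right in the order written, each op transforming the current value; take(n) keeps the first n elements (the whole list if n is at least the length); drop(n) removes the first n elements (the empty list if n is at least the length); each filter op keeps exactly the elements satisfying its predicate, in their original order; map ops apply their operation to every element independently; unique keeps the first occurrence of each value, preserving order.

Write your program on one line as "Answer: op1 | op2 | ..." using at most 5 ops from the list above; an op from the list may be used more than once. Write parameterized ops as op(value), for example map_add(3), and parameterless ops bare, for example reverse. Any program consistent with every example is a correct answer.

take(2) | map_add(-4) | map_add(-1) | map_add(-6)

Check, running the answer program on each example:
  [-11, 35, -13, 23, 39, 36, -46, -31] -> [-11, 35] -> [-15, 31] -> [-16, 30] -> [-22, 24]
  [38, -18, 41] -> [38, -18] -> [34, -22] -> [33, -23] -> [27, -29]
  [-43, -45, 2, -16, 12] -> [-43, -45] -> [-47, -49] -> [-48, -50] -> [-54, -56]
  [-38, 41, 1, 4, -11] -> [-38, 41] -> [-42, 37] -> [-43, 36] -> [-49, 30]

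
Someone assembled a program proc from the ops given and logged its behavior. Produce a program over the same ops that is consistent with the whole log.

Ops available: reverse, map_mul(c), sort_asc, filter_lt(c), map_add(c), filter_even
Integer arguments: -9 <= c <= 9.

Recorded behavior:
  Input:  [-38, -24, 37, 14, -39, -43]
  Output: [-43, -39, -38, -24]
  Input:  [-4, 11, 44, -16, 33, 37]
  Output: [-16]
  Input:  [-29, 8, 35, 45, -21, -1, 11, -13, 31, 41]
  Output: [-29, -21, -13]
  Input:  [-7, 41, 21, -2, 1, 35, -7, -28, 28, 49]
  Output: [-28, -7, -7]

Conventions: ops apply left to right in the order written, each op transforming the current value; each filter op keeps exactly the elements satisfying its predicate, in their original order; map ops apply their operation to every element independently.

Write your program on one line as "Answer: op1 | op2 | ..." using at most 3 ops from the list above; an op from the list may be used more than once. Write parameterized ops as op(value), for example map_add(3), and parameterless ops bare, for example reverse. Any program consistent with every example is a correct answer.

filter_lt(-4) | reverse | sort_asc

Check, running the answer program on each example:
  [-38, -24, 37, 14, -39, -43] -> [-38, -24, -39, -43] -> [-43, -39, -24, -38] -> [-43, -39, -38, -24]
  [-4, 11, 44, -16, 33, 37] -> [-16] -> [-16] -> [-16]
  [-29, 8, 35, 45, -21, -1, 11, -13, 31, 41] -> [-29, -21, -13] -> [-13, -21, -29] -> [-29, -21, -13]
  [-7, 41, 21, -2, 1, 35, -7, -28, 28, 49] -> [-7, -7, -28] -> [-28, -7, -7] -> [-28, -7, -7]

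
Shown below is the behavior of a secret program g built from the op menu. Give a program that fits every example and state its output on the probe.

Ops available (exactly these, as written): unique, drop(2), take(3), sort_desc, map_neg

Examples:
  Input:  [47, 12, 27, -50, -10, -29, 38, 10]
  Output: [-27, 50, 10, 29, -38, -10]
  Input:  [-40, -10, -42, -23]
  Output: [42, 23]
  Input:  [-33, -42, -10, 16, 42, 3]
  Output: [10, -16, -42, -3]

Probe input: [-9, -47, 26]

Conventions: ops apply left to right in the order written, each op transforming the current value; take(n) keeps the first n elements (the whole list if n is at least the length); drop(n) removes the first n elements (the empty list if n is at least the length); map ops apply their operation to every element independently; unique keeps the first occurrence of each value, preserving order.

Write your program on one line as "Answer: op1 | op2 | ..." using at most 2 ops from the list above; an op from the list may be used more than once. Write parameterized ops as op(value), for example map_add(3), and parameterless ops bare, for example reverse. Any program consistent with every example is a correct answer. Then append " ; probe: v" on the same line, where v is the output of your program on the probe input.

drop(2) | map_neg ; probe: [-26]

Check, running the answer program on each example:
  [47, 12, 27, -50, -10, -29, 38, 10] -> [27, -50, -10, -29, 38, 10] -> [-27, 50, 10, 29, -38, -10]
  [-40, -10, -42, -23] -> [-42, -23] -> [42, 23]
  [-33, -42, -10, 16, 42, 3] -> [-10, 16, 42, 3] -> [10, -16, -42, -3]
  probe: [-9, -47, 26] -> [26] -> [-26]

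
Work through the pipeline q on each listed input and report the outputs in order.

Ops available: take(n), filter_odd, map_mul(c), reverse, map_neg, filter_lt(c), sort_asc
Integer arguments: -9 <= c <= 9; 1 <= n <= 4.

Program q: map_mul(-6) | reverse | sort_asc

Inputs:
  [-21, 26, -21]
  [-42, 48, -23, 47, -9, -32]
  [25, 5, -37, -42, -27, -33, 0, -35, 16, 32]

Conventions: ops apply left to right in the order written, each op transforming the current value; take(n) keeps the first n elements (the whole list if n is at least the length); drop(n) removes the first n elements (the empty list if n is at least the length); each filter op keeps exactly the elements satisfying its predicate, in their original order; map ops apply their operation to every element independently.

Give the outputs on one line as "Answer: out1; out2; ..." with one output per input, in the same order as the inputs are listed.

Execution, op by op:
  [-21, 26, -21] -> [126, -156, 126] -> [126, -156, 126] -> [-156, 126, 126]
  [-42, 48, -23, 47, -9, -32] -> [252, -288, 138, -282, 54, 192] -> [192, 54, -282, 138, -288, 252] -> [-288, -282, 54, 138, 192, 252]
  [25, 5, -37, -42, -27, -33, 0, -35, 16, 32] -> [-150, -30, 222, 252, 162, 198, 0, 210, -96, -192] -> [-192, -96, 210, 0, 198, 162, 252, 222, -30, -150] -> [-192, -150, -96, -30, 0, 162, 198, 210, 222, 252]

[-156, 126, 126]; [-288, -282, 54, 138, 192, 252]; [-192, -150, -96, -30, 0, 162, 198, 210, 222, 252]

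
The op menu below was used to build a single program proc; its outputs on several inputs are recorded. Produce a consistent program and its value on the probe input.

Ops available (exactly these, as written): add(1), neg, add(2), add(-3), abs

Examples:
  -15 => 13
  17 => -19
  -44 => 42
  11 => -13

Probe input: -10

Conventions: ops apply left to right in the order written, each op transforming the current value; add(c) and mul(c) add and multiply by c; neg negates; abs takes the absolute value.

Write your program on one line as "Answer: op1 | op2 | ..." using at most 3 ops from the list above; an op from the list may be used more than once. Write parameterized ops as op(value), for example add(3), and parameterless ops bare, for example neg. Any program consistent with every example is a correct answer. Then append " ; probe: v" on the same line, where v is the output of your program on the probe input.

neg | add(1) | add(-3) ; probe: 8

Check, running the answer program on each example:
  -15 -> 15 -> 16 -> 13
  17 -> -17 -> -16 -> -19
  -44 -> 44 -> 45 -> 42
  11 -> -11 -> -10 -> -13
  probe: -10 -> 10 -> 11 -> 8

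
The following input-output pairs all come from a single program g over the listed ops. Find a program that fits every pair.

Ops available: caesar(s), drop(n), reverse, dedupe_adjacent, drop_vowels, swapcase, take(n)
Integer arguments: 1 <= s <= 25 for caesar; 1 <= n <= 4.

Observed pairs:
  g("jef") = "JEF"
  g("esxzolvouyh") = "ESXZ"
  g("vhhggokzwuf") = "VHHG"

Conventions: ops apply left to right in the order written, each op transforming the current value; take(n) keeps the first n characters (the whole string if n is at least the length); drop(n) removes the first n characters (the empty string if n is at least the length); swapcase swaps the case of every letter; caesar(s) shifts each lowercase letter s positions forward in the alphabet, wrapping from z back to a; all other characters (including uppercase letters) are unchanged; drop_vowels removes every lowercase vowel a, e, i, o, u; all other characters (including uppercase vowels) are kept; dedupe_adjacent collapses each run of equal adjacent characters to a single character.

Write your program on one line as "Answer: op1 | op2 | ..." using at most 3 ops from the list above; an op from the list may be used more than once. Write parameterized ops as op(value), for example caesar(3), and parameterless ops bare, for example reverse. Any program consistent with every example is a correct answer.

take(4) | swapcase

Check, running the answer program on each example:
  "jef" -> "jef" -> "JEF"
  "esxzolvouyh" -> "esxz" -> "ESXZ"
  "vhhggokzwuf" -> "vhhg" -> "VHHG"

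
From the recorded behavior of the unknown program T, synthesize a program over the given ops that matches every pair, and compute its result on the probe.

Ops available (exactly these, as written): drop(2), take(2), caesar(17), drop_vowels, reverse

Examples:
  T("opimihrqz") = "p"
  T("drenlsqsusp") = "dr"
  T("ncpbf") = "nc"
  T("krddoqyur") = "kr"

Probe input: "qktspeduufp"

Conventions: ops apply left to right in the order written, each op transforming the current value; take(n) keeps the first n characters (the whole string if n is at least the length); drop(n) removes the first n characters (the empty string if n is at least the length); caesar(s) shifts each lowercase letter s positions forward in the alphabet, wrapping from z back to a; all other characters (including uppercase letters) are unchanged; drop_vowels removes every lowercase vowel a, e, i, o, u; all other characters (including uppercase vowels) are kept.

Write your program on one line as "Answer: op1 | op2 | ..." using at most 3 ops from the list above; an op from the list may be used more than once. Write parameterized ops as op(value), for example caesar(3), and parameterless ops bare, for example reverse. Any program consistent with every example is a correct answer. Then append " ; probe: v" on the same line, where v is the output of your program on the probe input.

take(2) | drop_vowels ; probe: "qk"

Check, running the answer program on each example:
  "opimihrqz" -> "op" -> "p"
  "drenlsqsusp" -> "dr" -> "dr"
  "ncpbf" -> "nc" -> "nc"
  "krddoqyur" -> "kr" -> "kr"
  probe: "qktspeduufp" -> "qk" -> "qk"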